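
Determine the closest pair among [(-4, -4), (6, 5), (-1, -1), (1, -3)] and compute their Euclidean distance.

Computing all pairwise distances among 4 points:

d((-4, -4), (6, 5)) = 13.4536
d((-4, -4), (-1, -1)) = 4.2426
d((-4, -4), (1, -3)) = 5.099
d((6, 5), (-1, -1)) = 9.2195
d((6, 5), (1, -3)) = 9.434
d((-1, -1), (1, -3)) = 2.8284 <-- minimum

Closest pair: (-1, -1) and (1, -3) with distance 2.8284

The closest pair is (-1, -1) and (1, -3) with Euclidean distance 2.8284. For 4 points, brute-force pairwise comparison is shown above. For large n, the divide-and-conquer algorithm (sort by x, recurse on halves, check the dividing strip) achieves O(n log n).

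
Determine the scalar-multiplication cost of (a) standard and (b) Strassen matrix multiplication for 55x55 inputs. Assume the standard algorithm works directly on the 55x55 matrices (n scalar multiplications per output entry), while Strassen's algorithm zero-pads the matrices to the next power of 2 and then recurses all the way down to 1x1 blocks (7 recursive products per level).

Matrix multiplication for 55x55 matrices:

Strassen's algorithm requires power-of-2 dimensions. Pad 55x55 to 64x64 (next power of 2).

Standard algorithm: 55^3 = 166375 multiplications
Strassen's algorithm: 7^(log2(64)) = 7^6 = 117649 multiplications
Savings: 166375 - 117649 = 48726 multiplications

Standard: 166375 multiplications (55^3). Strassen: 117649 multiplications (7^6, after padding to 64x64). Strassen reduces 8 recursive multiplications to 7 at each level.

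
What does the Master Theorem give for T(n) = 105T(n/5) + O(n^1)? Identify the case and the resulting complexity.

Master Theorem for T(n) = 105T(n/5) + O(n^1):

a = 105, b = 5, c = 1
log_b(a) = log_5(105) = 2.8917

Case 1: c = 1 < log_5(105) = 2.8917
T(n) = O(n^(log_5 105))

For T(n) = 105T(n/5) + O(n^1): log_5(105) = 2.8917. This is Case 1 of the Master Theorem (c < log_b(a), work dominated by leaves), giving O(n^(log_5 105)).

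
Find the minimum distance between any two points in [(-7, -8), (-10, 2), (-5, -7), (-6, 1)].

Computing all pairwise distances among 4 points:

d((-7, -8), (-10, 2)) = 10.4403
d((-7, -8), (-5, -7)) = 2.2361 <-- minimum
d((-7, -8), (-6, 1)) = 9.0554
d((-10, 2), (-5, -7)) = 10.2956
d((-10, 2), (-6, 1)) = 4.1231
d((-5, -7), (-6, 1)) = 8.0623

Closest pair: (-7, -8) and (-5, -7) with distance 2.2361

The closest pair is (-7, -8) and (-5, -7) with Euclidean distance 2.2361. For 4 points, brute-force pairwise comparison is shown above. For large n, the divide-and-conquer algorithm (sort by x, recurse on halves, check the dividing strip) achieves O(n log n).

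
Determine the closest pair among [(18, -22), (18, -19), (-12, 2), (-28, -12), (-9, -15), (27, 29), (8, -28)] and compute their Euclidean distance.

Computing all pairwise distances among 7 points:

d((18, -22), (18, -19)) = 3.0 <-- minimum
d((18, -22), (-12, 2)) = 38.4187
d((18, -22), (-28, -12)) = 47.0744
d((18, -22), (-9, -15)) = 27.8927
d((18, -22), (27, 29)) = 51.788
d((18, -22), (8, -28)) = 11.6619
d((18, -19), (-12, 2)) = 36.6197
d((18, -19), (-28, -12)) = 46.5296
d((18, -19), (-9, -15)) = 27.2947
d((18, -19), (27, 29)) = 48.8365
d((18, -19), (8, -28)) = 13.4536
d((-12, 2), (-28, -12)) = 21.2603
d((-12, 2), (-9, -15)) = 17.2627
d((-12, 2), (27, 29)) = 47.4342
d((-12, 2), (8, -28)) = 36.0555
d((-28, -12), (-9, -15)) = 19.2354
d((-28, -12), (27, 29)) = 68.6003
d((-28, -12), (8, -28)) = 39.3954
d((-9, -15), (27, 29)) = 56.8507
d((-9, -15), (8, -28)) = 21.4009
d((27, 29), (8, -28)) = 60.0833

Closest pair: (18, -22) and (18, -19) with distance 3.0

The closest pair is (18, -22) and (18, -19) with Euclidean distance 3.0. For 7 points, brute-force pairwise comparison is shown above. For large n, the divide-and-conquer algorithm (sort by x, recurse on halves, check the dividing strip) achieves O(n log n).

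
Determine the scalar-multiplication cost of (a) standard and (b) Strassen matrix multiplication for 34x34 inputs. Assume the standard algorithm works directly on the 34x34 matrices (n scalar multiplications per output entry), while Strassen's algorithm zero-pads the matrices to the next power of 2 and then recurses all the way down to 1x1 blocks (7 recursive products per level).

Matrix multiplication for 34x34 matrices:

Strassen's algorithm requires power-of-2 dimensions. Pad 34x34 to 64x64 (next power of 2).

Standard algorithm: 34^3 = 39304 multiplications
Strassen's algorithm: 7^(log2(64)) = 7^6 = 117649 multiplications
Difference: 39304 - 117649 = -78345 (Strassen uses MORE here due to padding overhead — for small or just-over-power-of-2 n, padding can outweigh the per-level savings)

Standard: 39304 multiplications (34^3). Strassen: 117649 multiplications (7^6, after padding to 64x64). Strassen reduces 8 recursive multiplications to 7 at each level.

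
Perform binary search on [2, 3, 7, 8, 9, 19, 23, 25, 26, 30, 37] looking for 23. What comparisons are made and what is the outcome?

Binary search for 23 in [2, 3, 7, 8, 9, 19, 23, 25, 26, 30, 37]:

lo=0, hi=10, mid=5, arr[mid]=19 -> 19 < 23, search right half
lo=6, hi=10, mid=8, arr[mid]=26 -> 26 > 23, search left half
lo=6, hi=7, mid=6, arr[mid]=23 -> Found target at index 6!

Binary search finds 23 at index 6 after 3 comparisons. The search repeatedly halves the search space by comparing with the middle element.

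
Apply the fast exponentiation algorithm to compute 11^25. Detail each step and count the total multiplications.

Computing 11^25 by squaring (build up from 11^1; each line after the first costs one multiplication):

11^1 = 11
11^2 = (11^1)^2 = 11^2 = 121
11^3 = 11 * 11^2 = 11 * 121 = 1331
11^6 = (11^3)^2 = 1331^2 = 1771561
11^12 = (11^6)^2 = 1771561^2 = 3138428376721
11^24 = (11^12)^2 = 3138428376721^2 = 9849732675807611094711841
11^25 = 11 * 11^24 = 11 * 9849732675807611094711841 = 108347059433883722041830251

Result: 108347059433883722041830251
Multiplications needed: 6 (6 lines after 11^1)

11^25 = 108347059433883722041830251. Using exponentiation by squaring, this requires 6 multiplications. The key idea: if the exponent is even, square the half-power; if odd, multiply by the base once.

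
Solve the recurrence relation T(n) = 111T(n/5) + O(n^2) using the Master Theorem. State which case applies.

Master Theorem for T(n) = 111T(n/5) + O(n^2):

a = 111, b = 5, c = 2
log_b(a) = log_5(111) = 2.9262

Case 1: c = 2 < log_5(111) = 2.9262
T(n) = O(n^(log_5 111))

For T(n) = 111T(n/5) + O(n^2): log_5(111) = 2.9262. This is Case 1 of the Master Theorem (c < log_b(a), work dominated by leaves), giving O(n^(log_5 111)).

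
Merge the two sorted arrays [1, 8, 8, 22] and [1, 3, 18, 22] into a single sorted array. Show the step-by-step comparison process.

Merging process:

Compare 1 vs 1: take 1 from left. Merged: [1]
Compare 8 vs 1: take 1 from right. Merged: [1, 1]
Compare 8 vs 3: take 3 from right. Merged: [1, 1, 3]
Compare 8 vs 18: take 8 from left. Merged: [1, 1, 3, 8]
Compare 8 vs 18: take 8 from left. Merged: [1, 1, 3, 8, 8]
Compare 22 vs 18: take 18 from right. Merged: [1, 1, 3, 8, 8, 18]
Compare 22 vs 22: take 22 from left. Merged: [1, 1, 3, 8, 8, 18, 22]
Append remaining from right: [22]. Merged: [1, 1, 3, 8, 8, 18, 22, 22]

Final merged array: [1, 1, 3, 8, 8, 18, 22, 22]
Total comparisons: 7

The merged array is [1, 1, 3, 8, 8, 18, 22, 22], requiring 7 comparisons. The merge step runs in O(n) time where n is the total number of elements.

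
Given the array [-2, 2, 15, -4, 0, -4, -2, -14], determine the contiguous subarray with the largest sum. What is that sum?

Using Kadane's algorithm on [-2, 2, 15, -4, 0, -4, -2, -14]:

Scanning through the array:
Position 1 (value 2): max_ending_here = 2, max_so_far = 2
Position 2 (value 15): max_ending_here = 17, max_so_far = 17
Position 3 (value -4): max_ending_here = 13, max_so_far = 17
Position 4 (value 0): max_ending_here = 13, max_so_far = 17
Position 5 (value -4): max_ending_here = 9, max_so_far = 17
Position 6 (value -2): max_ending_here = 7, max_so_far = 17
Position 7 (value -14): max_ending_here = -7, max_so_far = 17

Maximum subarray: [2, 15]
Maximum sum: 17

The maximum subarray is [2, 15] with sum 17. This subarray runs from index 1 to index 2.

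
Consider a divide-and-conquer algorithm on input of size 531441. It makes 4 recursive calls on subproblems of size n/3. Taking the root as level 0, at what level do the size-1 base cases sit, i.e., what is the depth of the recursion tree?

For divide and conquer with division factor 3:

Problem sizes at each level:
Level 0: 531441
Level 1: 177147
Level 2: 59049
Level 3: 19683
Level 4: 6561
Level 5: 2187
Level 6: 729
Level 7: 243
Level 8: 81
Level 9: 27
Level 10: 9
Level 11: 3
Level 12: 1

The root is level 0 and the size-1 base case is level 12 (the tree spans levels 0 through 12, i.e. 13 levels counting the root), so the depth is the number of divisions: log_3(531441) = 12

The recursion tree depth is log_3(531441) = 12. At each level, the problem size is divided by 3, so it takes 12 divisions to reduce to a base case of size 1. The algorithm makes 4 recursive calls at each level.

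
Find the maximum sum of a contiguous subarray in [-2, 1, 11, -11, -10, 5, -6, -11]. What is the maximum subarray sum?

Using Kadane's algorithm on [-2, 1, 11, -11, -10, 5, -6, -11]:

Scanning through the array:
Position 1 (value 1): max_ending_here = 1, max_so_far = 1
Position 2 (value 11): max_ending_here = 12, max_so_far = 12
Position 3 (value -11): max_ending_here = 1, max_so_far = 12
Position 4 (value -10): max_ending_here = -9, max_so_far = 12
Position 5 (value 5): max_ending_here = 5, max_so_far = 12
Position 6 (value -6): max_ending_here = -1, max_so_far = 12
Position 7 (value -11): max_ending_here = -11, max_so_far = 12

Maximum subarray: [1, 11]
Maximum sum: 12

The maximum subarray is [1, 11] with sum 12. This subarray runs from index 1 to index 2.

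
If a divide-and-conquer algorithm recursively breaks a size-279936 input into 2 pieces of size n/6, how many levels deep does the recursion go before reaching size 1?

For divide and conquer with division factor 6:

Problem sizes at each level:
Level 0: 279936
Level 1: 46656
Level 2: 7776
Level 3: 1296
Level 4: 216
Level 5: 36
Level 6: 6
Level 7: 1

The root is level 0 and the size-1 base case is level 7 (the tree spans levels 0 through 7, i.e. 8 levels counting the root), so the depth is the number of divisions: log_6(279936) = 7

The recursion tree depth is log_6(279936) = 7. At each level, the problem size is divided by 6, so it takes 7 divisions to reduce to a base case of size 1. The algorithm makes 2 recursive calls at each level.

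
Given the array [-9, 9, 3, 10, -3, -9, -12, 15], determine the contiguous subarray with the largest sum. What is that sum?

Using Kadane's algorithm on [-9, 9, 3, 10, -3, -9, -12, 15]:

Scanning through the array:
Position 1 (value 9): max_ending_here = 9, max_so_far = 9
Position 2 (value 3): max_ending_here = 12, max_so_far = 12
Position 3 (value 10): max_ending_here = 22, max_so_far = 22
Position 4 (value -3): max_ending_here = 19, max_so_far = 22
Position 5 (value -9): max_ending_here = 10, max_so_far = 22
Position 6 (value -12): max_ending_here = -2, max_so_far = 22
Position 7 (value 15): max_ending_here = 15, max_so_far = 22

Maximum subarray: [9, 3, 10]
Maximum sum: 22

The maximum subarray is [9, 3, 10] with sum 22. This subarray runs from index 1 to index 3.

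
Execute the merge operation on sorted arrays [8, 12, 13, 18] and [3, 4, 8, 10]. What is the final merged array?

Merging process:

Compare 8 vs 3: take 3 from right. Merged: [3]
Compare 8 vs 4: take 4 from right. Merged: [3, 4]
Compare 8 vs 8: take 8 from left. Merged: [3, 4, 8]
Compare 12 vs 8: take 8 from right. Merged: [3, 4, 8, 8]
Compare 12 vs 10: take 10 from right. Merged: [3, 4, 8, 8, 10]
Append remaining from left: [12, 13, 18]. Merged: [3, 4, 8, 8, 10, 12, 13, 18]

Final merged array: [3, 4, 8, 8, 10, 12, 13, 18]
Total comparisons: 5

The merged array is [3, 4, 8, 8, 10, 12, 13, 18], requiring 5 comparisons. The merge step runs in O(n) time where n is the total number of elements.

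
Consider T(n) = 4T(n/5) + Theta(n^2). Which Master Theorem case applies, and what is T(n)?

Master Theorem for T(n) = 4T(n/5) + O(n^2):

a = 4, b = 5, c = 2
log_b(a) = log_5(4) = 0.8614

Case 3: c = 2 > log_5(4) = 0.8614
T(n) = O(n^2) = O(n^2)

For T(n) = 4T(n/5) + O(n^2): log_5(4) = 0.8614. This is Case 3 of the Master Theorem (c > log_b(a), work dominated by root), giving O(n^2).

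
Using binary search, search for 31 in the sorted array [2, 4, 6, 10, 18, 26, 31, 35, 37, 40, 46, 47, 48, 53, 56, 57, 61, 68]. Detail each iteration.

Binary search for 31 in [2, 4, 6, 10, 18, 26, 31, 35, 37, 40, 46, 47, 48, 53, 56, 57, 61, 68]:

lo=0, hi=17, mid=8, arr[mid]=37 -> 37 > 31, search left half
lo=0, hi=7, mid=3, arr[mid]=10 -> 10 < 31, search right half
lo=4, hi=7, mid=5, arr[mid]=26 -> 26 < 31, search right half
lo=6, hi=7, mid=6, arr[mid]=31 -> Found target at index 6!

Binary search finds 31 at index 6 after 4 comparisons. The search repeatedly halves the search space by comparing with the middle element.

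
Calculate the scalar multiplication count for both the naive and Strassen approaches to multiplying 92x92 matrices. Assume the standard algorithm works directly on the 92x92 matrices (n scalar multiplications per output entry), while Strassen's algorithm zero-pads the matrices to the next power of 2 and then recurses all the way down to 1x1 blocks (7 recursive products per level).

Matrix multiplication for 92x92 matrices:

Strassen's algorithm requires power-of-2 dimensions. Pad 92x92 to 128x128 (next power of 2).

Standard algorithm: 92^3 = 778688 multiplications
Strassen's algorithm: 7^(log2(128)) = 7^7 = 823543 multiplications
Difference: 778688 - 823543 = -44855 (Strassen uses MORE here due to padding overhead — for small or just-over-power-of-2 n, padding can outweigh the per-level savings)

Standard: 778688 multiplications (92^3). Strassen: 823543 multiplications (7^7, after padding to 128x128). Strassen reduces 8 recursive multiplications to 7 at each level.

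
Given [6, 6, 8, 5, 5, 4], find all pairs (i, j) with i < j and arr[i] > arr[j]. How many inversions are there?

Finding inversions in [6, 6, 8, 5, 5, 4]:

(0, 3): arr[0]=6 > arr[3]=5
(0, 4): arr[0]=6 > arr[4]=5
(0, 5): arr[0]=6 > arr[5]=4
(1, 3): arr[1]=6 > arr[3]=5
(1, 4): arr[1]=6 > arr[4]=5
(1, 5): arr[1]=6 > arr[5]=4
(2, 3): arr[2]=8 > arr[3]=5
(2, 4): arr[2]=8 > arr[4]=5
(2, 5): arr[2]=8 > arr[5]=4
(3, 5): arr[3]=5 > arr[5]=4
(4, 5): arr[4]=5 > arr[5]=4

Total inversions: 11

The array has 11 inversion(s): (0,3), (0,4), (0,5), (1,3), (1,4), (1,5), (2,3), (2,4), (2,5), (3,5), (4,5). Each pair (i,j) satisfies i < j and arr[i] > arr[j].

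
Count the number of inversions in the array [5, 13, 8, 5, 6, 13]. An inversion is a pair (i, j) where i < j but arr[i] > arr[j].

Finding inversions in [5, 13, 8, 5, 6, 13]:

(1, 2): arr[1]=13 > arr[2]=8
(1, 3): arr[1]=13 > arr[3]=5
(1, 4): arr[1]=13 > arr[4]=6
(2, 3): arr[2]=8 > arr[3]=5
(2, 4): arr[2]=8 > arr[4]=6

Total inversions: 5

The array has 5 inversion(s): (1,2), (1,3), (1,4), (2,3), (2,4). Each pair (i,j) satisfies i < j and arr[i] > arr[j].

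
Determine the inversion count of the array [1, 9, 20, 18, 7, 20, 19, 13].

Finding inversions in [1, 9, 20, 18, 7, 20, 19, 13]:

(1, 4): arr[1]=9 > arr[4]=7
(2, 3): arr[2]=20 > arr[3]=18
(2, 4): arr[2]=20 > arr[4]=7
(2, 6): arr[2]=20 > arr[6]=19
(2, 7): arr[2]=20 > arr[7]=13
(3, 4): arr[3]=18 > arr[4]=7
(3, 7): arr[3]=18 > arr[7]=13
(5, 6): arr[5]=20 > arr[6]=19
(5, 7): arr[5]=20 > arr[7]=13
(6, 7): arr[6]=19 > arr[7]=13

Total inversions: 10

The array has 10 inversion(s): (1,4), (2,3), (2,4), (2,6), (2,7), (3,4), (3,7), (5,6), (5,7), (6,7). Each pair (i,j) satisfies i < j and arr[i] > arr[j].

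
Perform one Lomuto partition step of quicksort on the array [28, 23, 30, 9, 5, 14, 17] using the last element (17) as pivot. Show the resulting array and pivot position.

Lomuto partition with pivot = 17:

Initial array: [28, 23, 30, 9, 5, 14, 17]

arr[0]=28 > 17: no swap
arr[1]=23 > 17: no swap
arr[2]=30 > 17: no swap
arr[3]=9 <= 17: swap with position 0, array becomes [9, 23, 30, 28, 5, 14, 17]
arr[4]=5 <= 17: swap with position 1, array becomes [9, 5, 30, 28, 23, 14, 17]
arr[5]=14 <= 17: swap with position 2, array becomes [9, 5, 14, 28, 23, 30, 17]

Place pivot at position 3: [9, 5, 14, 17, 23, 30, 28]
Pivot position: 3

After partitioning with pivot 17, the array becomes [9, 5, 14, 17, 23, 30, 28]. The pivot is placed at index 3. All elements to the left of the pivot are <= 17, and all elements to the right are > 17.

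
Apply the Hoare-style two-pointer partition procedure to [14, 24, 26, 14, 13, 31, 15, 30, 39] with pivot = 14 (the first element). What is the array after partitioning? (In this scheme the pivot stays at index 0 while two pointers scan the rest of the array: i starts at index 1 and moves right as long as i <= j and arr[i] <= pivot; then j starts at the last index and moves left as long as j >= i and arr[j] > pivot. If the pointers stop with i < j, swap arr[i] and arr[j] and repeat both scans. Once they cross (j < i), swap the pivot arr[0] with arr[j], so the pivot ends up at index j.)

Hoare-style two-pointer partition with pivot = 14:

Initial array: [14, 24, 26, 14, 13, 31, 15, 30, 39]

Pointers start at i = 1, j = 8.
i stops at index 1 (arr[1]=24 > 14), j stops at index 4 (arr[4]=13 <= 14): swap arr[1] and arr[4], array becomes [14, 13, 26, 14, 24, 31, 15, 30, 39]
i stops at index 2 (arr[2]=26 > 14), j stops at index 3 (arr[3]=14 <= 14): swap arr[2] and arr[3], array becomes [14, 13, 14, 26, 24, 31, 15, 30, 39]
i ends at 3, j ends at 2: the pointers have crossed (j < i), so scanning stops.

Swap pivot arr[0] with arr[2] to place pivot at position 2: [14, 13, 14, 26, 24, 31, 15, 30, 39]
Pivot position: 2

After partitioning with pivot 14, the array becomes [14, 13, 14, 26, 24, 31, 15, 30, 39]. The pivot is placed at index 2. All elements to the left of the pivot are <= 14, and all elements to the right are > 14.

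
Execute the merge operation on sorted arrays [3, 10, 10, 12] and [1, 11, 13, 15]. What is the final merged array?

Merging process:

Compare 3 vs 1: take 1 from right. Merged: [1]
Compare 3 vs 11: take 3 from left. Merged: [1, 3]
Compare 10 vs 11: take 10 from left. Merged: [1, 3, 10]
Compare 10 vs 11: take 10 from left. Merged: [1, 3, 10, 10]
Compare 12 vs 11: take 11 from right. Merged: [1, 3, 10, 10, 11]
Compare 12 vs 13: take 12 from left. Merged: [1, 3, 10, 10, 11, 12]
Append remaining from right: [13, 15]. Merged: [1, 3, 10, 10, 11, 12, 13, 15]

Final merged array: [1, 3, 10, 10, 11, 12, 13, 15]
Total comparisons: 6

The merged array is [1, 3, 10, 10, 11, 12, 13, 15], requiring 6 comparisons. The merge step runs in O(n) time where n is the total number of elements.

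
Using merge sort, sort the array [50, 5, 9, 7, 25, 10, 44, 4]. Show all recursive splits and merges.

Merge sort trace:

Split: [50, 5, 9, 7, 25, 10, 44, 4] -> [50, 5, 9, 7] and [25, 10, 44, 4]
  Split: [50, 5, 9, 7] -> [50, 5] and [9, 7]
    Split: [50, 5] -> [50] and [5]
    Merge: [50] + [5] -> [5, 50]
    Split: [9, 7] -> [9] and [7]
    Merge: [9] + [7] -> [7, 9]
  Merge: [5, 50] + [7, 9] -> [5, 7, 9, 50]
  Split: [25, 10, 44, 4] -> [25, 10] and [44, 4]
    Split: [25, 10] -> [25] and [10]
    Merge: [25] + [10] -> [10, 25]
    Split: [44, 4] -> [44] and [4]
    Merge: [44] + [4] -> [4, 44]
  Merge: [10, 25] + [4, 44] -> [4, 10, 25, 44]
Merge: [5, 7, 9, 50] + [4, 10, 25, 44] -> [4, 5, 7, 9, 10, 25, 44, 50]

Final sorted array: [4, 5, 7, 9, 10, 25, 44, 50]

The merge sort proceeds by recursively splitting the array and merging sorted halves.
After all merges, the sorted array is [4, 5, 7, 9, 10, 25, 44, 50].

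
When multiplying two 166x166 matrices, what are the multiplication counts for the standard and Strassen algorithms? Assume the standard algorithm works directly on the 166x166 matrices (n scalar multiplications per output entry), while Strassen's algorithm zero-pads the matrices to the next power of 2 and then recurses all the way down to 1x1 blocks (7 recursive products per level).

Matrix multiplication for 166x166 matrices:

Strassen's algorithm requires power-of-2 dimensions. Pad 166x166 to 256x256 (next power of 2).

Standard algorithm: 166^3 = 4574296 multiplications
Strassen's algorithm: 7^(log2(256)) = 7^8 = 5764801 multiplications
Difference: 4574296 - 5764801 = -1190505 (Strassen uses MORE here due to padding overhead — for small or just-over-power-of-2 n, padding can outweigh the per-level savings)

Standard: 4574296 multiplications (166^3). Strassen: 5764801 multiplications (7^8, after padding to 256x256). Strassen reduces 8 recursive multiplications to 7 at each level.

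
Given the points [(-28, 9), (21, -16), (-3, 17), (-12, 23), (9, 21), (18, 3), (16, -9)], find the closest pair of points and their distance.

Computing all pairwise distances among 7 points:

d((-28, 9), (21, -16)) = 55.0091
d((-28, 9), (-3, 17)) = 26.2488
d((-28, 9), (-12, 23)) = 21.2603
d((-28, 9), (9, 21)) = 38.8973
d((-28, 9), (18, 3)) = 46.3897
d((-28, 9), (16, -9)) = 47.5395
d((21, -16), (-3, 17)) = 40.8044
d((21, -16), (-12, 23)) = 51.0882
d((21, -16), (9, 21)) = 38.8973
d((21, -16), (18, 3)) = 19.2354
d((21, -16), (16, -9)) = 8.6023 <-- minimum
d((-3, 17), (-12, 23)) = 10.8167
d((-3, 17), (9, 21)) = 12.6491
d((-3, 17), (18, 3)) = 25.2389
d((-3, 17), (16, -9)) = 32.2025
d((-12, 23), (9, 21)) = 21.095
d((-12, 23), (18, 3)) = 36.0555
d((-12, 23), (16, -9)) = 42.5206
d((9, 21), (18, 3)) = 20.1246
d((9, 21), (16, -9)) = 30.8058
d((18, 3), (16, -9)) = 12.1655

Closest pair: (21, -16) and (16, -9) with distance 8.6023

The closest pair is (21, -16) and (16, -9) with Euclidean distance 8.6023. For 7 points, brute-force pairwise comparison is shown above. For large n, the divide-and-conquer algorithm (sort by x, recurse on halves, check the dividing strip) achieves O(n log n).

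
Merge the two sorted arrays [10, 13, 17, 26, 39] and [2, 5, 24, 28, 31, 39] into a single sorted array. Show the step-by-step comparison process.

Merging process:

Compare 10 vs 2: take 2 from right. Merged: [2]
Compare 10 vs 5: take 5 from right. Merged: [2, 5]
Compare 10 vs 24: take 10 from left. Merged: [2, 5, 10]
Compare 13 vs 24: take 13 from left. Merged: [2, 5, 10, 13]
Compare 17 vs 24: take 17 from left. Merged: [2, 5, 10, 13, 17]
Compare 26 vs 24: take 24 from right. Merged: [2, 5, 10, 13, 17, 24]
Compare 26 vs 28: take 26 from left. Merged: [2, 5, 10, 13, 17, 24, 26]
Compare 39 vs 28: take 28 from right. Merged: [2, 5, 10, 13, 17, 24, 26, 28]
Compare 39 vs 31: take 31 from right. Merged: [2, 5, 10, 13, 17, 24, 26, 28, 31]
Compare 39 vs 39: take 39 from left. Merged: [2, 5, 10, 13, 17, 24, 26, 28, 31, 39]
Append remaining from right: [39]. Merged: [2, 5, 10, 13, 17, 24, 26, 28, 31, 39, 39]

Final merged array: [2, 5, 10, 13, 17, 24, 26, 28, 31, 39, 39]
Total comparisons: 10

The merged array is [2, 5, 10, 13, 17, 24, 26, 28, 31, 39, 39], requiring 10 comparisons. The merge step runs in O(n) time where n is the total number of elements.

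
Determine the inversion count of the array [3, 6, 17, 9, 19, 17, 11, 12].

Finding inversions in [3, 6, 17, 9, 19, 17, 11, 12]:

(2, 3): arr[2]=17 > arr[3]=9
(2, 6): arr[2]=17 > arr[6]=11
(2, 7): arr[2]=17 > arr[7]=12
(4, 5): arr[4]=19 > arr[5]=17
(4, 6): arr[4]=19 > arr[6]=11
(4, 7): arr[4]=19 > arr[7]=12
(5, 6): arr[5]=17 > arr[6]=11
(5, 7): arr[5]=17 > arr[7]=12

Total inversions: 8

The array has 8 inversion(s): (2,3), (2,6), (2,7), (4,5), (4,6), (4,7), (5,6), (5,7). Each pair (i,j) satisfies i < j and arr[i] > arr[j].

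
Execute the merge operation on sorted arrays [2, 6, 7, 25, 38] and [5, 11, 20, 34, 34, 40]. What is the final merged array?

Merging process:

Compare 2 vs 5: take 2 from left. Merged: [2]
Compare 6 vs 5: take 5 from right. Merged: [2, 5]
Compare 6 vs 11: take 6 from left. Merged: [2, 5, 6]
Compare 7 vs 11: take 7 from left. Merged: [2, 5, 6, 7]
Compare 25 vs 11: take 11 from right. Merged: [2, 5, 6, 7, 11]
Compare 25 vs 20: take 20 from right. Merged: [2, 5, 6, 7, 11, 20]
Compare 25 vs 34: take 25 from left. Merged: [2, 5, 6, 7, 11, 20, 25]
Compare 38 vs 34: take 34 from right. Merged: [2, 5, 6, 7, 11, 20, 25, 34]
Compare 38 vs 34: take 34 from right. Merged: [2, 5, 6, 7, 11, 20, 25, 34, 34]
Compare 38 vs 40: take 38 from left. Merged: [2, 5, 6, 7, 11, 20, 25, 34, 34, 38]
Append remaining from right: [40]. Merged: [2, 5, 6, 7, 11, 20, 25, 34, 34, 38, 40]

Final merged array: [2, 5, 6, 7, 11, 20, 25, 34, 34, 38, 40]
Total comparisons: 10

The merged array is [2, 5, 6, 7, 11, 20, 25, 34, 34, 38, 40], requiring 10 comparisons. The merge step runs in O(n) time where n is the total number of elements.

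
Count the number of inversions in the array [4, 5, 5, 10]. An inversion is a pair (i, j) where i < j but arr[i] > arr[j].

Finding inversions in [4, 5, 5, 10]:


Total inversions: 0

The array has 0 inversions. It is already sorted.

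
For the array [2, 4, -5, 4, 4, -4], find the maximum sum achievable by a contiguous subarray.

Using Kadane's algorithm on [2, 4, -5, 4, 4, -4]:

Scanning through the array:
Position 1 (value 4): max_ending_here = 6, max_so_far = 6
Position 2 (value -5): max_ending_here = 1, max_so_far = 6
Position 3 (value 4): max_ending_here = 5, max_so_far = 6
Position 4 (value 4): max_ending_here = 9, max_so_far = 9
Position 5 (value -4): max_ending_here = 5, max_so_far = 9

Maximum subarray: [2, 4, -5, 4, 4]
Maximum sum: 9

The maximum subarray is [2, 4, -5, 4, 4] with sum 9. This subarray runs from index 0 to index 4.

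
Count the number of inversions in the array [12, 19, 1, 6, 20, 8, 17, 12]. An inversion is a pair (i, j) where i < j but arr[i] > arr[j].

Finding inversions in [12, 19, 1, 6, 20, 8, 17, 12]:

(0, 2): arr[0]=12 > arr[2]=1
(0, 3): arr[0]=12 > arr[3]=6
(0, 5): arr[0]=12 > arr[5]=8
(1, 2): arr[1]=19 > arr[2]=1
(1, 3): arr[1]=19 > arr[3]=6
(1, 5): arr[1]=19 > arr[5]=8
(1, 6): arr[1]=19 > arr[6]=17
(1, 7): arr[1]=19 > arr[7]=12
(4, 5): arr[4]=20 > arr[5]=8
(4, 6): arr[4]=20 > arr[6]=17
(4, 7): arr[4]=20 > arr[7]=12
(6, 7): arr[6]=17 > arr[7]=12

Total inversions: 12

The array has 12 inversion(s): (0,2), (0,3), (0,5), (1,2), (1,3), (1,5), (1,6), (1,7), (4,5), (4,6), (4,7), (6,7). Each pair (i,j) satisfies i < j and arr[i] > arr[j].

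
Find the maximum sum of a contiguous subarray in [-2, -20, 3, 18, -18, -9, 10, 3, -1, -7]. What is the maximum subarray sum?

Using Kadane's algorithm on [-2, -20, 3, 18, -18, -9, 10, 3, -1, -7]:

Scanning through the array:
Position 1 (value -20): max_ending_here = -20, max_so_far = -2
Position 2 (value 3): max_ending_here = 3, max_so_far = 3
Position 3 (value 18): max_ending_here = 21, max_so_far = 21
Position 4 (value -18): max_ending_here = 3, max_so_far = 21
Position 5 (value -9): max_ending_here = -6, max_so_far = 21
Position 6 (value 10): max_ending_here = 10, max_so_far = 21
Position 7 (value 3): max_ending_here = 13, max_so_far = 21
Position 8 (value -1): max_ending_here = 12, max_so_far = 21
Position 9 (value -7): max_ending_here = 5, max_so_far = 21

Maximum subarray: [3, 18]
Maximum sum: 21

The maximum subarray is [3, 18] with sum 21. This subarray runs from index 2 to index 3.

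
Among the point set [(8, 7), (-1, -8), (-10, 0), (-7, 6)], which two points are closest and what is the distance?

Computing all pairwise distances among 4 points:

d((8, 7), (-1, -8)) = 17.4929
d((8, 7), (-10, 0)) = 19.3132
d((8, 7), (-7, 6)) = 15.0333
d((-1, -8), (-10, 0)) = 12.0416
d((-1, -8), (-7, 6)) = 15.2315
d((-10, 0), (-7, 6)) = 6.7082 <-- minimum

Closest pair: (-10, 0) and (-7, 6) with distance 6.7082

The closest pair is (-10, 0) and (-7, 6) with Euclidean distance 6.7082. For 4 points, brute-force pairwise comparison is shown above. For large n, the divide-and-conquer algorithm (sort by x, recurse on halves, check the dividing strip) achieves O(n log n).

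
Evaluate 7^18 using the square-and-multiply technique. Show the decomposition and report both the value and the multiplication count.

Computing 7^18 by squaring (build up from 7^1; each line after the first costs one multiplication):

7^1 = 7
7^2 = (7^1)^2 = 7^2 = 49
7^4 = (7^2)^2 = 49^2 = 2401
7^8 = (7^4)^2 = 2401^2 = 5764801
7^9 = 7 * 7^8 = 7 * 5764801 = 40353607
7^18 = (7^9)^2 = 40353607^2 = 1628413597910449

Result: 1628413597910449
Multiplications needed: 5 (5 lines after 7^1)

7^18 = 1628413597910449. Using exponentiation by squaring, this requires 5 multiplications. The key idea: if the exponent is even, square the half-power; if odd, multiply by the base once.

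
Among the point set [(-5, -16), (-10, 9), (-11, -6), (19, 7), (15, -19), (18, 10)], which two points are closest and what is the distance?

Computing all pairwise distances among 6 points:

d((-5, -16), (-10, 9)) = 25.4951
d((-5, -16), (-11, -6)) = 11.6619
d((-5, -16), (19, 7)) = 33.2415
d((-5, -16), (15, -19)) = 20.2237
d((-5, -16), (18, 10)) = 34.7131
d((-10, 9), (-11, -6)) = 15.0333
d((-10, 9), (19, 7)) = 29.0689
d((-10, 9), (15, -19)) = 37.5366
d((-10, 9), (18, 10)) = 28.0179
d((-11, -6), (19, 7)) = 32.6956
d((-11, -6), (15, -19)) = 29.0689
d((-11, -6), (18, 10)) = 33.121
d((19, 7), (15, -19)) = 26.3059
d((19, 7), (18, 10)) = 3.1623 <-- minimum
d((15, -19), (18, 10)) = 29.1548

Closest pair: (19, 7) and (18, 10) with distance 3.1623

The closest pair is (19, 7) and (18, 10) with Euclidean distance 3.1623. For 6 points, brute-force pairwise comparison is shown above. For large n, the divide-and-conquer algorithm (sort by x, recurse on halves, check the dividing strip) achieves O(n log n).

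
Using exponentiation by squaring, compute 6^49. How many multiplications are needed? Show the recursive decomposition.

Computing 6^49 by squaring (build up from 6^1; each line after the first costs one multiplication):

6^1 = 6
6^2 = (6^1)^2 = 6^2 = 36
6^3 = 6 * 6^2 = 6 * 36 = 216
6^6 = (6^3)^2 = 216^2 = 46656
6^12 = (6^6)^2 = 46656^2 = 2176782336
6^24 = (6^12)^2 = 2176782336^2 = 4738381338321616896
6^48 = (6^24)^2 = 4738381338321616896^2 = 22452257707354557240087211123792674816
6^49 = 6 * 6^48 = 6 * 22452257707354557240087211123792674816 = 134713546244127343440523266742756048896

Result: 134713546244127343440523266742756048896
Multiplications needed: 7 (7 lines after 6^1)

6^49 = 134713546244127343440523266742756048896. Using exponentiation by squaring, this requires 7 multiplications. The key idea: if the exponent is even, square the half-power; if odd, multiply by the base once.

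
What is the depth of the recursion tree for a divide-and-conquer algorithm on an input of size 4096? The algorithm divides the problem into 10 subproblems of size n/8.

For divide and conquer with division factor 8:

Problem sizes at each level:
Level 0: 4096
Level 1: 512
Level 2: 64
Level 3: 8
Level 4: 1

The root is level 0 and the size-1 base case is level 4 (the tree spans levels 0 through 4, i.e. 5 levels counting the root), so the depth is the number of divisions: log_8(4096) = 4

The recursion tree depth is log_8(4096) = 4. At each level, the problem size is divided by 8, so it takes 4 divisions to reduce to a base case of size 1. The algorithm makes 10 recursive calls at each level.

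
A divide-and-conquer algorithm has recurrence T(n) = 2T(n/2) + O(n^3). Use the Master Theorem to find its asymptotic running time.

Master Theorem for T(n) = 2T(n/2) + O(n^3):

a = 2, b = 2, c = 3
log_b(a) = log_2(2) = 1.0000

Case 3: c = 3 > log_2(2) = 1.0000
T(n) = O(n^3) = O(n^3)

For T(n) = 2T(n/2) + O(n^3): log_2(2) = 1.0000. This is Case 3 of the Master Theorem (c > log_b(a), work dominated by root), giving O(n^3).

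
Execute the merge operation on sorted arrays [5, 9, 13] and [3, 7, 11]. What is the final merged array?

Merging process:

Compare 5 vs 3: take 3 from right. Merged: [3]
Compare 5 vs 7: take 5 from left. Merged: [3, 5]
Compare 9 vs 7: take 7 from right. Merged: [3, 5, 7]
Compare 9 vs 11: take 9 from left. Merged: [3, 5, 7, 9]
Compare 13 vs 11: take 11 from right. Merged: [3, 5, 7, 9, 11]
Append remaining from left: [13]. Merged: [3, 5, 7, 9, 11, 13]

Final merged array: [3, 5, 7, 9, 11, 13]
Total comparisons: 5

The merged array is [3, 5, 7, 9, 11, 13], requiring 5 comparisons. The merge step runs in O(n) time where n is the total number of elements.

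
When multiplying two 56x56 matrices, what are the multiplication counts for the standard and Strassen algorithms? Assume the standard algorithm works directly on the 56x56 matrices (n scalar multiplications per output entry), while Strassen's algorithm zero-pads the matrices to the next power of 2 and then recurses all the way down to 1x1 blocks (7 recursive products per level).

Matrix multiplication for 56x56 matrices:

Strassen's algorithm requires power-of-2 dimensions. Pad 56x56 to 64x64 (next power of 2).

Standard algorithm: 56^3 = 175616 multiplications
Strassen's algorithm: 7^(log2(64)) = 7^6 = 117649 multiplications
Savings: 175616 - 117649 = 57967 multiplications

Standard: 175616 multiplications (56^3). Strassen: 117649 multiplications (7^6, after padding to 64x64). Strassen reduces 8 recursive multiplications to 7 at each level.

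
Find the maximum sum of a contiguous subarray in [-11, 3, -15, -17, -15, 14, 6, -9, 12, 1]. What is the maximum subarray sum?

Using Kadane's algorithm on [-11, 3, -15, -17, -15, 14, 6, -9, 12, 1]:

Scanning through the array:
Position 1 (value 3): max_ending_here = 3, max_so_far = 3
Position 2 (value -15): max_ending_here = -12, max_so_far = 3
Position 3 (value -17): max_ending_here = -17, max_so_far = 3
Position 4 (value -15): max_ending_here = -15, max_so_far = 3
Position 5 (value 14): max_ending_here = 14, max_so_far = 14
Position 6 (value 6): max_ending_here = 20, max_so_far = 20
Position 7 (value -9): max_ending_here = 11, max_so_far = 20
Position 8 (value 12): max_ending_here = 23, max_so_far = 23
Position 9 (value 1): max_ending_here = 24, max_so_far = 24

Maximum subarray: [14, 6, -9, 12, 1]
Maximum sum: 24

The maximum subarray is [14, 6, -9, 12, 1] with sum 24. This subarray runs from index 5 to index 9.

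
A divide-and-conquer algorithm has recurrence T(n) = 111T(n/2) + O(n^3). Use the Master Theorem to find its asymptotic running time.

Master Theorem for T(n) = 111T(n/2) + O(n^3):

a = 111, b = 2, c = 3
log_b(a) = log_2(111) = 6.7944

Case 1: c = 3 < log_2(111) = 6.7944
T(n) = O(n^(log_2 111))

For T(n) = 111T(n/2) + O(n^3): log_2(111) = 6.7944. This is Case 1 of the Master Theorem (c < log_b(a), work dominated by leaves), giving O(n^(log_2 111)).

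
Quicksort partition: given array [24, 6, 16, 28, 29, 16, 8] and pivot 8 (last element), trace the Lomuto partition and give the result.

Lomuto partition with pivot = 8:

Initial array: [24, 6, 16, 28, 29, 16, 8]

arr[0]=24 > 8: no swap
arr[1]=6 <= 8: swap with position 0, array becomes [6, 24, 16, 28, 29, 16, 8]
arr[2]=16 > 8: no swap
arr[3]=28 > 8: no swap
arr[4]=29 > 8: no swap
arr[5]=16 > 8: no swap

Place pivot at position 1: [6, 8, 16, 28, 29, 16, 24]
Pivot position: 1

After partitioning with pivot 8, the array becomes [6, 8, 16, 28, 29, 16, 24]. The pivot is placed at index 1. All elements to the left of the pivot are <= 8, and all elements to the right are > 8.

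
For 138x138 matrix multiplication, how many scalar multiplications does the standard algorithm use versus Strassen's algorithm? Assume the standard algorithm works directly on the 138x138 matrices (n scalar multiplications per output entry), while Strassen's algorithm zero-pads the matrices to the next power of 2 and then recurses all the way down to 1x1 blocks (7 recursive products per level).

Matrix multiplication for 138x138 matrices:

Strassen's algorithm requires power-of-2 dimensions. Pad 138x138 to 256x256 (next power of 2).

Standard algorithm: 138^3 = 2628072 multiplications
Strassen's algorithm: 7^(log2(256)) = 7^8 = 5764801 multiplications
Difference: 2628072 - 5764801 = -3136729 (Strassen uses MORE here due to padding overhead — for small or just-over-power-of-2 n, padding can outweigh the per-level savings)

Standard: 2628072 multiplications (138^3). Strassen: 5764801 multiplications (7^8, after padding to 256x256). Strassen reduces 8 recursive multiplications to 7 at each level.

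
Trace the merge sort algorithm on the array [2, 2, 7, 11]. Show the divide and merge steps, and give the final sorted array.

Merge sort trace:

Split: [2, 2, 7, 11] -> [2, 2] and [7, 11]
  Split: [2, 2] -> [2] and [2]
  Merge: [2] + [2] -> [2, 2]
  Split: [7, 11] -> [7] and [11]
  Merge: [7] + [11] -> [7, 11]
Merge: [2, 2] + [7, 11] -> [2, 2, 7, 11]

Final sorted array: [2, 2, 7, 11]

The merge sort proceeds by recursively splitting the array and merging sorted halves.
After all merges, the sorted array is [2, 2, 7, 11].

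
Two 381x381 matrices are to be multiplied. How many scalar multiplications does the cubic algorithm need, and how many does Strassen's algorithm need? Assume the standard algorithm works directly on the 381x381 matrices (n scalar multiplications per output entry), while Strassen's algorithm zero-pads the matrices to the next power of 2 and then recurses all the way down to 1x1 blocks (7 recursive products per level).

Matrix multiplication for 381x381 matrices:

Strassen's algorithm requires power-of-2 dimensions. Pad 381x381 to 512x512 (next power of 2).

Standard algorithm: 381^3 = 55306341 multiplications
Strassen's algorithm: 7^(log2(512)) = 7^9 = 40353607 multiplications
Savings: 55306341 - 40353607 = 14952734 multiplications

Standard: 55306341 multiplications (381^3). Strassen: 40353607 multiplications (7^9, after padding to 512x512). Strassen reduces 8 recursive multiplications to 7 at each level.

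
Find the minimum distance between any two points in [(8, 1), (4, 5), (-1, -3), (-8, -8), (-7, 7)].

Computing all pairwise distances among 5 points:

d((8, 1), (4, 5)) = 5.6569 <-- minimum
d((8, 1), (-1, -3)) = 9.8489
d((8, 1), (-8, -8)) = 18.3576
d((8, 1), (-7, 7)) = 16.1555
d((4, 5), (-1, -3)) = 9.434
d((4, 5), (-8, -8)) = 17.6918
d((4, 5), (-7, 7)) = 11.1803
d((-1, -3), (-8, -8)) = 8.6023
d((-1, -3), (-7, 7)) = 11.6619
d((-8, -8), (-7, 7)) = 15.0333

Closest pair: (8, 1) and (4, 5) with distance 5.6569

The closest pair is (8, 1) and (4, 5) with Euclidean distance 5.6569. For 5 points, brute-force pairwise comparison is shown above. For large n, the divide-and-conquer algorithm (sort by x, recurse on halves, check the dividing strip) achieves O(n log n).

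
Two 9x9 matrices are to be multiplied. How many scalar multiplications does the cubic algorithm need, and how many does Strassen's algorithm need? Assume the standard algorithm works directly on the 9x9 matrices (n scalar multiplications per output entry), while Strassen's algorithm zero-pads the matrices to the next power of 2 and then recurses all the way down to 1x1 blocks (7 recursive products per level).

Matrix multiplication for 9x9 matrices:

Strassen's algorithm requires power-of-2 dimensions. Pad 9x9 to 16x16 (next power of 2).

Standard algorithm: 9^3 = 729 multiplications
Strassen's algorithm: 7^(log2(16)) = 7^4 = 2401 multiplications
Difference: 729 - 2401 = -1672 (Strassen uses MORE here due to padding overhead — for small or just-over-power-of-2 n, padding can outweigh the per-level savings)

Standard: 729 multiplications (9^3). Strassen: 2401 multiplications (7^4, after padding to 16x16). Strassen reduces 8 recursive multiplications to 7 at each level.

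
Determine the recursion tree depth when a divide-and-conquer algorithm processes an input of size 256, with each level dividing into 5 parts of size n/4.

For divide and conquer with division factor 4:

Problem sizes at each level:
Level 0: 256
Level 1: 64
Level 2: 16
Level 3: 4
Level 4: 1

The root is level 0 and the size-1 base case is level 4 (the tree spans levels 0 through 4, i.e. 5 levels counting the root), so the depth is the number of divisions: log_4(256) = 4

The recursion tree depth is log_4(256) = 4. At each level, the problem size is divided by 4, so it takes 4 divisions to reduce to a base case of size 1. The algorithm makes 5 recursive calls at each level.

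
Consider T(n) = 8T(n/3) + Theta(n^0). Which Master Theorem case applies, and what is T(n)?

Master Theorem for T(n) = 8T(n/3) + O(n^0):

a = 8, b = 3, c = 0
log_b(a) = log_3(8) = 1.8928

Case 1: c = 0 < log_3(8) = 1.8928
T(n) = O(n^(log_3 8))

For T(n) = 8T(n/3) + O(n^0): log_3(8) = 1.8928. This is Case 1 of the Master Theorem (c < log_b(a), work dominated by leaves), giving O(n^(log_3 8)).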